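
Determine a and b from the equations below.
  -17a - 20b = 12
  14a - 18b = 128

Row-reduce the augmented matrix:
R1 ← R1 / (-17).
R2 ← R2 − 14·R1.
R2 ← R2 / (-586/17).
R1 ← R1 − 20/17·R2.
Reading off the reduced rows gives a = 4, b = -4.

a = 4, b = -4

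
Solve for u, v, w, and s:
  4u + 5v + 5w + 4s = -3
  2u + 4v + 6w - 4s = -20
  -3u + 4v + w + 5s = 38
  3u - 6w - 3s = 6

Row-reduce the augmented matrix:
R1 ← R1 / (4).
R2 ← R2 − 2·R1.
R3 ← R3 + 3·R1.
R4 ← R4 − 3·R1.
R2 ← R2 / (3/2).
R1 ← R1 − 5/4·R2.
R3 ← R3 − 31/4·R2.
R4 ← R4 + 15/4·R2.
R3 ← R3 / (-40/3).
R1 ← R1 + 5/3·R3.
R2 ← R2 − 7/3·R3.
R4 ← R4 + 1·R3.
R4 ← R4 / (-957/40).
R1 ← R1 − 9/8·R4.
R2 ← R2 − 113/40·R4.
R3 ← R3 + 117/40·R4.
Reading off the reduced rows gives u = -4, v = 5, w = -4, s = 2.

u = -4, v = 5, w = -4, s = 2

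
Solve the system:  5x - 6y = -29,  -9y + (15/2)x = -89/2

Row-reduce:
R1 ← R1 / (5).
R2 ← R2 − 15/2·R1.
Row 2 reduces to 0 = -1, a contradiction. The system is inconsistent.

no solution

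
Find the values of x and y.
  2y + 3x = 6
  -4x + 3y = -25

x = 4, y = -3

Row-reduce the augmented matrix:
R1 ← R1 / (3).
R2 ← R2 + 4·R1.
R2 ← R2 / (17/3).
R1 ← R1 − 2/3·R2.
Reading off the reduced rows gives x = 4, y = -3.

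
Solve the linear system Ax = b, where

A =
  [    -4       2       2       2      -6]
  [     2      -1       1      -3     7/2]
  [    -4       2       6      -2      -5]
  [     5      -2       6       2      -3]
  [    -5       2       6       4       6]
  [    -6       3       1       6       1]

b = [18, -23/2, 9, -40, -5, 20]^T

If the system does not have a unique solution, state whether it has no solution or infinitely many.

no solution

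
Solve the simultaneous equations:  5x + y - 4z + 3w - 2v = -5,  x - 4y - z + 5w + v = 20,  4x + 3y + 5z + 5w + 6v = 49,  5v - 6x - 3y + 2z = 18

Row-reduce:
R1 ← R1 / (5).
R2 ← R2 − 1·R1.
R3 ← R3 − 4·R1.
R4 ← R4 + 6·R1.
R2 ← R2 / (-21/5).
R1 ← R1 − 1/5·R2.
R3 ← R3 − 11/5·R2.
R4 ← R4 + 9/5·R2.
R3 ← R3 / (170/21).
R1 ← R1 + 17/21·R3.
R2 ← R2 − 1/21·R3.
R4 ← R4 + 19/7·R3.
R4 ← R4 / (571/170).
R1 ← R1 − 13/10·R4.
R2 ← R2 + 183/170·R4.
R3 ← R3 − 103/170·R4.
Rank is 4 with 5 unknowns, leaving v free.

infinitely many solutions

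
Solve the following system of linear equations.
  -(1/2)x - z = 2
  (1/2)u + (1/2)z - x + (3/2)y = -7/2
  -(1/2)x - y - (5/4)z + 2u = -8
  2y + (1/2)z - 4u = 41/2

no solution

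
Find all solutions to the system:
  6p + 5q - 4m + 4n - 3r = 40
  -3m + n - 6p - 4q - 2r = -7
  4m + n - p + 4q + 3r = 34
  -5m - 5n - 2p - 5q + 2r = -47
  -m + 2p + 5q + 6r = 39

Row-reduce the augmented matrix:
R1 ← R1 / (-4).
R2 ← R2 + 3·R1.
R3 ← R3 − 4·R1.
R4 ← R4 + 5·R1.
R5 ← R5 + 1·R1.
R2 ← R2 / (-2).
R1 ← R1 + 1·R2.
R3 ← R3 − 5·R2.
R4 ← R4 + 10·R2.
R5 ← R5 + 1·R2.
R3 ← R3 / (-85/4).
R1 ← R1 − 15/4·R3.
R2 ← R2 − 21/4·R3.
R4 ← R4 − 43·R3.
R5 ← R5 − 23/4·R3.
R4 ← R4 / (553/85).
R1 ← R1 − 27/34·R4.
R2 ← R2 − 223/170·R4.
R3 ← R3 − 83/170·R4.
R5 ← R5 − 819/170·R4.
R5 ← R5 / (399/158).
R1 ← R1 − 5/158·R5.
R2 ← R2 + 179/158·R5.
R3 ← R3 + 73/158·R5.
R4 ← R4 − 70/79·R5.
Reading off the reduced rows gives m = -1, n = 6, p = -2, q = 6, r = 2.

m = -1, n = 6, p = -2, q = 6, r = 2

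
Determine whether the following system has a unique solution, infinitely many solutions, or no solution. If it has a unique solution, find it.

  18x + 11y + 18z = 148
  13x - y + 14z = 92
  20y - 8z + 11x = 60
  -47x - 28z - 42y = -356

Row-reduce the augmented matrix:
R1 ← R1 / (18).
R2 ← R2 − 13·R1.
R3 ← R3 − 11·R1.
R4 ← R4 + 47·R1.
R2 ← R2 / (-161/18).
R1 ← R1 − 11/18·R2.
R3 ← R3 − 239/18·R2.
R4 ← R4 + 239/18·R2.
R3 ← R3 / (-2820/161).
R1 ← R1 − 172/161·R3.
R2 ← R2 + 18/161·R3.
R4 ← R4 − 2820/161·R3.
R4 reduces to 0 = 0, so the extra equation is consistent.
Reading off the reduced rows gives x = 4, y = 2, z = 3.

x = 4, y = 2, z = 3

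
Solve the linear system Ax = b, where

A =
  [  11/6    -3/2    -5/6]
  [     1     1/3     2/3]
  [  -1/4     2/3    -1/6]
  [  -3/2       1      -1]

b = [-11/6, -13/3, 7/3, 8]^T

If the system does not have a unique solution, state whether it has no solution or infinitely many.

no solution

Row-reduce:
R1 ← R1 / (11/6).
R2 ← R2 − 1·R1.
R3 ← R3 + 1/4·R1.
R4 ← R4 + 3/2·R1.
R2 ← R2 / (38/33).
R1 ← R1 + 9/11·R2.
R3 ← R3 − 61/132·R2.
R4 ← R4 + 5/22·R2.
R3 ← R3 / (-111/152).
R1 ← R1 − 13/38·R3.
R2 ← R2 − 37/38·R3.
R4 ← R4 + 111/76·R3.
Row 4 reduces to 0 = -1, a contradiction. The system is inconsistent.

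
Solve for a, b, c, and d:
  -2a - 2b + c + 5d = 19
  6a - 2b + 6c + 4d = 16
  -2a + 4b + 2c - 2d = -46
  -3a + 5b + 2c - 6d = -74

a = 4, b = -4, c = -6, d = 5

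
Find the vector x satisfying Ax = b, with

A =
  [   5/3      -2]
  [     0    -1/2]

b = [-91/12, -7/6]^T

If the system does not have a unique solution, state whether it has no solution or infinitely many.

x_1 = -7/4, x_2 = 7/3

Row-reduce the augmented matrix:
R1 ← R1 / (5/3).
R2 ← R2 / (-1/2).
R1 ← R1 + 6/5·R2.
Reading off the reduced rows gives x_1 = -7/4, x_2 = 7/3.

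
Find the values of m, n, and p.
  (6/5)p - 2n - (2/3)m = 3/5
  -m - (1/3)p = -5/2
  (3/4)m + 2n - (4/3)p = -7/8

Row-reduce the augmented matrix:
R1 ← R1 / (-2/3).
R2 ← R2 + 1·R1.
R3 ← R3 − 3/4·R1.
R2 ← R2 / (3).
R1 ← R1 − 3·R2.
R3 ← R3 + 1/4·R2.
R3 ← R3 / (-29/180).
R1 ← R1 − 1/3·R3.
R2 ← R2 + 32/45·R3.
Reading off the reduced rows gives m = 3/2, n = 1, p = 3.

m = 3/2, n = 1, p = 3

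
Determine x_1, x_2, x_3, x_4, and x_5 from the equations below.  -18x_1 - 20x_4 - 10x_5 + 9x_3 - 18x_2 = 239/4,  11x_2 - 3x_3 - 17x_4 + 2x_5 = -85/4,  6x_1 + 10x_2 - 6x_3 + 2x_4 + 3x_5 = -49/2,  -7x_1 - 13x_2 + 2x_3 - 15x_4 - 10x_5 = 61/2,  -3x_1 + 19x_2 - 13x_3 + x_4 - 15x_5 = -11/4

x_1 = -3, x_2 = -3/2, x_3 = -5/4, x_4 = 1/2, x_5 = 0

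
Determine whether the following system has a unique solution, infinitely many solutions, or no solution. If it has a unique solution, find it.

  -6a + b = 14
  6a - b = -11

Row-reduce:
R1 ← R1 / (-6).
R2 ← R2 − 6·R1.
Row 2 reduces to 0 = 3, a contradiction. The system is inconsistent.

no solution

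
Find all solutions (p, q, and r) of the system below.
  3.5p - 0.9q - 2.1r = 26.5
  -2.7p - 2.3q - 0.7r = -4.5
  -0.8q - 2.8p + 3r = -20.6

p = 5, q = -3, r = -3

Row-reduce the augmented matrix:
R1 ← R1 / (7/2).
R2 ← R2 + 27/10·R1.
R3 ← R3 + 14/5·R1.
R2 ← R2 / (-524/175).
R1 ← R1 + 9/35·R2.
R3 ← R3 + 38/25·R2.
R3 ← R3 / (1636/655).
R1 ← R1 + 105/262·R3.
R2 ← R2 − 203/262·R3.
Reading off the reduced rows gives p = 5, q = -3, r = -3.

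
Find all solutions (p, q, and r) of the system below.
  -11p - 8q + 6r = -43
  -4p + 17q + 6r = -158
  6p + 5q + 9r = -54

Row-reduce the augmented matrix:
R1 ← R1 / (-11).
R2 ← R2 + 4·R1.
R3 ← R3 − 6·R1.
R2 ← R2 / (219/11).
R1 ← R1 − 8/11·R2.
R3 ← R3 − 7/11·R2.
R3 ← R3 / (887/73).
R1 ← R1 + 50/73·R3.
R2 ← R2 − 14/73·R3.
Reading off the reduced rows gives p = 5, q = -6, r = -6.

p = 5, q = -6, r = -6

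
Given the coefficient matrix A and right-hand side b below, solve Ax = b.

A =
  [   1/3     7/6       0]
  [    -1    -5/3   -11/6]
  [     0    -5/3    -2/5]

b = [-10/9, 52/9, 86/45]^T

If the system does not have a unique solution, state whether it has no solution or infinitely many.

x_1 = -1, x_2 = -2/3, x_3 = -2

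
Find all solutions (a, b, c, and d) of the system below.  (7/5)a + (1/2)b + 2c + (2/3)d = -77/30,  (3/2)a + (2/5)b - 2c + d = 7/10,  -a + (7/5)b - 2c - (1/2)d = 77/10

infinitely many solutions

Row-reduce:
R1 ← R1 / (7/5).
R2 ← R2 − 3/2·R1.
R3 ← R3 + 1·R1.
R2 ← R2 / (-19/140).
R1 ← R1 − 5/14·R2.
R3 ← R3 − 123/70·R2.
R3 ← R3 / (-1030/19).
R1 ← R1 + 180/19·R3.
R2 ← R2 − 580/19·R3.
Rank is 3 with 4 unknowns, leaving d free.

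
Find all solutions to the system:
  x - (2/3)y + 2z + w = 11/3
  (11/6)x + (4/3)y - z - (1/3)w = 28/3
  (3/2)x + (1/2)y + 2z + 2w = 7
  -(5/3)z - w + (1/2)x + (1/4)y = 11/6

x = 4, y = 2, z = 1, w = -1

Row-reduce the augmented matrix:
R2 ← R2 − 11/6·R1.
R3 ← R3 − 3/2·R1.
R4 ← R4 − 1/2·R1.
R2 ← R2 / (23/9).
R1 ← R1 + 2/3·R2.
R3 ← R3 − 3/2·R2.
R4 ← R4 − 7/12·R2.
R3 ← R3 / (40/23).
R1 ← R1 − 18/23·R3.
R2 ← R2 + 42/23·R3.
R4 ← R4 + 221/138·R3.
R4 ← R4 / (601/960).
R1 ← R1 + 29/80·R4.
R2 ← R2 − 81/80·R4.
R3 ← R3 − 163/160·R4.
Reading off the reduced rows gives x = 4, y = 2, z = 1, w = -1.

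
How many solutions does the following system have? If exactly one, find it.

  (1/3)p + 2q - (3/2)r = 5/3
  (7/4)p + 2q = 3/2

infinitely many solutions

Row-reduce:
R1 ← R1 / (1/3).
R2 ← R2 − 7/4·R1.
R2 ← R2 / (-17/2).
R1 ← R1 − 6·R2.
Rank is 2 with 3 unknowns, leaving r free.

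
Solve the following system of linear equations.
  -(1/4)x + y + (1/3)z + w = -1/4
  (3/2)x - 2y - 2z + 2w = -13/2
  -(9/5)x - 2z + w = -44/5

infinitely many solutions

Row-reduce:
R1 ← R1 / (-1/4).
R2 ← R2 − 3/2·R1.
R3 ← R3 + 9/5·R1.
R2 ← R2 / (4).
R1 ← R1 + 4·R2.
R3 ← R3 + 36/5·R2.
R3 ← R3 / (-22/5).
R1 ← R1 + 4/3·R3.
Rank is 3 with 4 unknowns, leaving w free.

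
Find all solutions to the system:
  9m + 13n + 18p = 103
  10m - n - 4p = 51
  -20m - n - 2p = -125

m = 6, n = 1, p = 2

Row-reduce the augmented matrix:
R1 ← R1 / (9).
R2 ← R2 − 10·R1.
R3 ← R3 + 20·R1.
R2 ← R2 / (-139/9).
R1 ← R1 − 13/9·R2.
R3 ← R3 − 251/9·R2.
R3 ← R3 / (-742/139).
R1 ← R1 + 34/139·R3.
R2 ← R2 − 216/139·R3.
Reading off the reduced rows gives m = 6, n = 1, p = 2.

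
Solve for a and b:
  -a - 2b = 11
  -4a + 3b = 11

a = -5, b = -3

Row-reduce the augmented matrix:
R1 ← R1 / (-1).
R2 ← R2 + 4·R1.
R2 ← R2 / (11).
R1 ← R1 − 2·R2.
Reading off the reduced rows gives a = -5, b = -3.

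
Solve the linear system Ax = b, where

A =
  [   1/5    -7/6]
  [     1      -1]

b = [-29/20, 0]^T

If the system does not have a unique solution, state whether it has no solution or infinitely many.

x_1 = 3/2, x_2 = 3/2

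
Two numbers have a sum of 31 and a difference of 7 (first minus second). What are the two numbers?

first number: 19, second number: 12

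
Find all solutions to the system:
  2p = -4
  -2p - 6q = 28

p = -2, q = -4

Row-reduce the augmented matrix:
R1 ← R1 / (2).
R2 ← R2 + 2·R1.
R2 ← R2 / (-6).
Reading off the reduced rows gives p = -2, q = -4.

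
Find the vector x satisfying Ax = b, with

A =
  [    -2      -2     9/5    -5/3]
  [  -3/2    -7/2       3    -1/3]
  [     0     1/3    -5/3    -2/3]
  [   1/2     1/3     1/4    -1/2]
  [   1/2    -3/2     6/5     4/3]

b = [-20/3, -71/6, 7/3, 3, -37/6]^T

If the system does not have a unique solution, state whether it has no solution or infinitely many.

no solution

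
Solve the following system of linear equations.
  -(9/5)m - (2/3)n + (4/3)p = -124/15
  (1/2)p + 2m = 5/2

infinitely many solutions

Row-reduce:
R1 ← R1 / (-9/5).
R2 ← R2 − 2·R1.
R2 ← R2 / (-20/27).
R1 ← R1 − 10/27·R2.
Rank is 2 with 3 unknowns, leaving p free.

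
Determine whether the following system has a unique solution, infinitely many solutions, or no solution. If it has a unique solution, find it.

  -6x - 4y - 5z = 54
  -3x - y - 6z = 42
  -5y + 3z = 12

x = 0, y = -6, z = -6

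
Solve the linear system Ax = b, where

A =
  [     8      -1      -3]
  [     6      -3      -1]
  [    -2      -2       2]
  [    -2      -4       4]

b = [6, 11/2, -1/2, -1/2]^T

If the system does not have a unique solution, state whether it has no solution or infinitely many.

Row-reduce the augmented matrix:
R1 ← R1 / (8).
R2 ← R2 − 6·R1.
R3 ← R3 + 2·R1.
R4 ← R4 + 2·R1.
R2 ← R2 / (-9/4).
R1 ← R1 + 1/8·R2.
R3 ← R3 + 9/4·R2.
R4 ← R4 + 17/4·R2.
Swap R3 and R4.
R3 ← R3 / (8/9).
R1 ← R1 + 4/9·R3.
R2 ← R2 + 5/9·R3.
R4 reduces to 0 = 0, so the extra equation is consistent.
Reading off the reduced rows gives x_1 = 1/4, x_2 = -1, x_3 = -1.

x_1 = 1/4, x_2 = -1, x_3 = -1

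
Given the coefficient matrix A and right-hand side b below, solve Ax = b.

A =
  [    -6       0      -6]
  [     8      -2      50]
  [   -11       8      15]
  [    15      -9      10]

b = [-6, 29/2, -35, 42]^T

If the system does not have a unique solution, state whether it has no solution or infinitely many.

no solution

Row-reduce:
R1 ← R1 / (-6).
R2 ← R2 − 8·R1.
R3 ← R3 + 11·R1.
R4 ← R4 − 15·R1.
R2 ← R2 / (-2).
R3 ← R3 − 8·R2.
R4 ← R4 + 9·R2.
R3 ← R3 / (194).
R1 ← R1 − 1·R3.
R2 ← R2 + 21·R3.
R4 ← R4 + 194·R3.
Row 4 reduces to 0 = -1/4, a contradiction. The system is inconsistent.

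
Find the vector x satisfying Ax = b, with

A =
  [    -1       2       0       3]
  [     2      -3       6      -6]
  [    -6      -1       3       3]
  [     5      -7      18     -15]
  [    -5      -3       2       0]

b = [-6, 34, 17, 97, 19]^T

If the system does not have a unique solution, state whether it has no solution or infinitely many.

no solution

Row-reduce:
R1 ← R1 / (-1).
R2 ← R2 − 2·R1.
R3 ← R3 + 6·R1.
R4 ← R4 − 5·R1.
R5 ← R5 + 5·R1.
R1 ← R1 + 2·R2.
R3 ← R3 + 13·R2.
R4 ← R4 − 3·R2.
R5 ← R5 + 13·R2.
R3 ← R3 / (81).
R1 ← R1 − 12·R3.
R2 ← R2 − 6·R3.
R5 ← R5 − 80·R3.
Swap R4 and R5.
R4 ← R4 / (-5/27).
R1 ← R1 + 7/9·R4.
R2 ← R2 − 10/9·R4.
R3 ← R3 + 5/27·R4.
Row 5 reduces to 0 = 1, a contradiction. The system is inconsistent.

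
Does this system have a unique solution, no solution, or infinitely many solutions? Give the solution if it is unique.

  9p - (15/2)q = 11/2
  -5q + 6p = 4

Row-reduce:
R1 ← R1 / (9).
R2 ← R2 − 6·R1.
Row 2 reduces to 0 = 1/3, a contradiction. The system is inconsistent.

no solution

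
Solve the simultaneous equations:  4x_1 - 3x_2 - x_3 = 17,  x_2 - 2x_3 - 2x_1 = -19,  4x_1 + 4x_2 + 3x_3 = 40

x_1 = 6, x_2 = 1, x_3 = 4

Row-reduce the augmented matrix:
R1 ← R1 / (4).
R2 ← R2 + 2·R1.
R3 ← R3 − 4·R1.
R2 ← R2 / (-1/2).
R1 ← R1 + 3/4·R2.
R3 ← R3 − 7·R2.
R3 ← R3 / (-31).
R1 ← R1 − 7/2·R3.
R2 ← R2 − 5·R3.
Reading off the reduced rows gives x_1 = 6, x_2 = 1, x_3 = 4.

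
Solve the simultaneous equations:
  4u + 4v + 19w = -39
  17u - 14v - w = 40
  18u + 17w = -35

u = -1, v = -4, w = -1

Row-reduce the augmented matrix:
R1 ← R1 / (4).
R2 ← R2 − 17·R1.
R3 ← R3 − 18·R1.
R2 ← R2 / (-31).
R1 ← R1 − 1·R2.
R3 ← R3 + 18·R2.
R3 ← R3 / (-652/31).
R1 ← R1 − 131/62·R3.
R2 ← R2 − 327/124·R3.
Reading off the reduced rows gives u = -1, v = -4, w = -1.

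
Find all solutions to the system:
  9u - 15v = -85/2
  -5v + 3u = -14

no solution

Row-reduce:
R1 ← R1 / (9).
R2 ← R2 − 3·R1.
Row 2 reduces to 0 = 1/6, a contradiction. The system is inconsistent.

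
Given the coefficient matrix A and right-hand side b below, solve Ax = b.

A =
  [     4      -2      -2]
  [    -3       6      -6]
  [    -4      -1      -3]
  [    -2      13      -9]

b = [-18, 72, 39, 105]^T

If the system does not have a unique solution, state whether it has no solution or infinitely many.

x_1 = -6, x_2 = 3, x_3 = -6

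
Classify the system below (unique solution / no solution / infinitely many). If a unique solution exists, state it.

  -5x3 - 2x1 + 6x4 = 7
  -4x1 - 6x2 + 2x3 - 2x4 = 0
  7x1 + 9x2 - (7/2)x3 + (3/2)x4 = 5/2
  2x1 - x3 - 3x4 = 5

Row-reduce:
R1 ← R1 / (-2).
R2 ← R2 + 4·R1.
R3 ← R3 − 7·R1.
R4 ← R4 − 2·R1.
R2 ← R2 / (-6).
R3 ← R3 − 9·R2.
R3 ← R3 / (-3).
R1 ← R1 − 5/2·R3.
R2 ← R2 + 2·R3.
R4 ← R4 + 6·R3.
Rank is 3 with 4 unknowns, leaving x4 free.

infinitely many solutions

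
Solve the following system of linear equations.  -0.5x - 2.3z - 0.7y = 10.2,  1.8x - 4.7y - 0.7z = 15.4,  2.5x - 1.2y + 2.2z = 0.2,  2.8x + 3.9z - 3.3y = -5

Row-reduce the augmented matrix:
R1 ← R1 / (-1/2).
R2 ← R2 − 9/5·R1.
R3 ← R3 − 5/2·R1.
R4 ← R4 − 14/5·R1.
R2 ← R2 / (-361/50).
R1 ← R1 − 7/5·R2.
R3 ← R3 + 47/10·R2.
R4 ← R4 + 361/50·R2.
R3 ← R3 / (-1247/361).
R1 ← R1 − 1032/361·R3.
R2 ← R2 − 449/361·R3.
R4 reduces to 0 = 0, so the extra equation is consistent.
Reading off the reduced rows gives x = 4, y = -1, z = -5.

x = 4, y = -1, z = -5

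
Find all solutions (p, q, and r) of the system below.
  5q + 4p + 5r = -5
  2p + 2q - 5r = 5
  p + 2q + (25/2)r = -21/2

no solution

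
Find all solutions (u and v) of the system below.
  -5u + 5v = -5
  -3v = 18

u = -5, v = -6

Row-reduce the augmented matrix:
R1 ← R1 / (-5).
R2 ← R2 / (-3).
R1 ← R1 + 1·R2.
Reading off the reduced rows gives u = -5, v = -6.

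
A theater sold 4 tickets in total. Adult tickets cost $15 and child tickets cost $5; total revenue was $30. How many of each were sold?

adult tickets: 1, child tickets: 3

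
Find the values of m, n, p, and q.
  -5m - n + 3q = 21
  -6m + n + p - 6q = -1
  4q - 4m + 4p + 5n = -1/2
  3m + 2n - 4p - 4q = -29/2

Row-reduce the augmented matrix:
R1 ← R1 / (-5).
R2 ← R2 + 6·R1.
R3 ← R3 + 4·R1.
R4 ← R4 − 3·R1.
R2 ← R2 / (11/5).
R1 ← R1 − 1/5·R2.
R3 ← R3 − 29/5·R2.
R4 ← R4 − 7/5·R2.
R3 ← R3 / (15/11).
R1 ← R1 + 1/11·R3.
R2 ← R2 − 5/11·R3.
R4 ← R4 + 51/11·R3.
R4 ← R4 / (477/5).
R1 ← R1 − 31/15·R4.
R2 ← R2 + 40/3·R4.
R3 ← R3 − 296/15·R4.
Reading off the reduced rows gives m = -5/2, n = -5/2, p = -3/2, q = 2.

m = -5/2, n = -5/2, p = -3/2, q = 2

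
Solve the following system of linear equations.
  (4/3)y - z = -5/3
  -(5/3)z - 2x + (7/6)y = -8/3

infinitely many solutions

Row-reduce:
Swap R1 and R2.
R1 ← R1 / (-2).
R2 ← R2 / (4/3).
R1 ← R1 + 7/12·R2.
Rank is 2 with 3 unknowns, leaving z free.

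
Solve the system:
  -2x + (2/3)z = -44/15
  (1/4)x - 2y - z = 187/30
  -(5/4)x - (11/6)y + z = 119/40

Row-reduce the augmented matrix:
R1 ← R1 / (-2).
R2 ← R2 − 1/4·R1.
R3 ← R3 + 5/4·R1.
R2 ← R2 / (-2).
R3 ← R3 + 11/6·R2.
R3 ← R3 / (205/144).
R1 ← R1 + 1/3·R3.
R2 ← R2 − 11/24·R3.
Reading off the reduced rows gives x = 4/3, y = -11/4, z = -2/5.

x = 4/3, y = -11/4, z = -2/5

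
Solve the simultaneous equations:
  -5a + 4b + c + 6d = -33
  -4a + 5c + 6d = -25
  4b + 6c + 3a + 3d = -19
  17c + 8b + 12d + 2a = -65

no solution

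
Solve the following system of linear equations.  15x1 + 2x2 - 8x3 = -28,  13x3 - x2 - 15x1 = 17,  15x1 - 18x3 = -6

Row-reduce:
R1 ← R1 / (15).
R2 ← R2 + 15·R1.
R3 ← R3 − 15·R1.
R1 ← R1 − 2/15·R2.
R3 ← R3 + 2·R2.
Rank is 2 with 3 unknowns, leaving x3 free.

infinitely many solutions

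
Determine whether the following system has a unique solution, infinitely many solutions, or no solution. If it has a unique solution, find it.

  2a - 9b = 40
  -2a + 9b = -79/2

Row-reduce:
R1 ← R1 / (2).
R2 ← R2 + 2·R1.
Row 2 reduces to 0 = 1/2, a contradiction. The system is inconsistent.

no solution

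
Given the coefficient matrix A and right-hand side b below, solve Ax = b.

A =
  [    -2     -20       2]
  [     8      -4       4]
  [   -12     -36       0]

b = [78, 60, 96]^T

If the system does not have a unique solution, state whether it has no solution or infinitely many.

Row-reduce:
R1 ← R1 / (-2).
R2 ← R2 − 8·R1.
R3 ← R3 + 12·R1.
R2 ← R2 / (-84).
R1 ← R1 − 10·R2.
R3 ← R3 − 84·R2.
Rank is 2 with 3 unknowns, leaving x_3 free.

infinitely many solutions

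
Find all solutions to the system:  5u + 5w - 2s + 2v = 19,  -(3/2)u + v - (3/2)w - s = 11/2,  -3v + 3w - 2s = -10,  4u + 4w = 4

infinitely many solutions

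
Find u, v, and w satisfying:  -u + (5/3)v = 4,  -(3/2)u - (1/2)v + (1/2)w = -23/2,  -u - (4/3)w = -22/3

u = 6, v = 6, w = 1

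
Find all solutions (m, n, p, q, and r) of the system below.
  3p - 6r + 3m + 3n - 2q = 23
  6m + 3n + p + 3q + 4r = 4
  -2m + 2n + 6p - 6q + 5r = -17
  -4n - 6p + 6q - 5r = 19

infinitely many solutions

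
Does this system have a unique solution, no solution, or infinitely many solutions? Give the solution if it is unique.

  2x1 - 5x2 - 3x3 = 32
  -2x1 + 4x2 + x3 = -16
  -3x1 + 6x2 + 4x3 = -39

Row-reduce the augmented matrix:
R1 ← R1 / (2).
R2 ← R2 + 2·R1.
R3 ← R3 + 3·R1.
R2 ← R2 / (-1).
R1 ← R1 + 5/2·R2.
R3 ← R3 + 3/2·R2.
R3 ← R3 / (5/2).
R1 ← R1 − 7/2·R3.
R2 ← R2 − 2·R3.
Reading off the reduced rows gives x1 = -3, x2 = -4, x3 = -6.

x1 = -3, x2 = -4, x3 = -6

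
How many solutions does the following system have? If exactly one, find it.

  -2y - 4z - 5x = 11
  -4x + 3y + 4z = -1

infinitely many solutions

Row-reduce:
R1 ← R1 / (-5).
R2 ← R2 + 4·R1.
R2 ← R2 / (23/5).
R1 ← R1 − 2/5·R2.
Rank is 2 with 3 unknowns, leaving z free.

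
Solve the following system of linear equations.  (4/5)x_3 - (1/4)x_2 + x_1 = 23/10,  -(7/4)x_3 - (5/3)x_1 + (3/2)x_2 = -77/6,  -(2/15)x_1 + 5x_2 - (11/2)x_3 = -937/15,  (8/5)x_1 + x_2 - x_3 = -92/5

x_1 = -4, x_2 = -6, x_3 = 6

Row-reduce the augmented matrix:
R2 ← R2 + 5/3·R1.
R3 ← R3 + 2/15·R1.
R4 ← R4 − 8/5·R1.
R2 ← R2 / (13/12).
R1 ← R1 + 1/4·R2.
R3 ← R3 − 149/30·R2.
R4 ← R4 − 7/5·R2.
R3 ← R3 / (-1132/325).
R1 ← R1 − 183/260·R3.
R2 ← R2 + 5/13·R3.
R4 ← R4 + 566/325·R3.
R4 reduces to 0 = 0, so the extra equation is consistent.
Reading off the reduced rows gives x_1 = -4, x_2 = -6, x_3 = 6.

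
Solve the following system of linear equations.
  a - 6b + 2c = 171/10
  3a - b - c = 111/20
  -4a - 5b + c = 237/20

a = 3/5, b = -3, c = -3/4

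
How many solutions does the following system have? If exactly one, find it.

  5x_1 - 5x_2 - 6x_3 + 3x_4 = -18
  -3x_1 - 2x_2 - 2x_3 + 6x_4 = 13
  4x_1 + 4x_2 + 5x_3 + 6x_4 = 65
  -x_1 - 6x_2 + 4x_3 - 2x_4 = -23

x_1 = 1, x_2 = 4, x_3 = 3, x_4 = 5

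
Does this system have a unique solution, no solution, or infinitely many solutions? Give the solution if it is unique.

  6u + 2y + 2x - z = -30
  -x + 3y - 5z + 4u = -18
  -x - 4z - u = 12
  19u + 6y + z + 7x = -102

infinitely many solutions

Row-reduce:
R1 ← R1 / (2).
R2 ← R2 + 1·R1.
R3 ← R3 + 1·R1.
R4 ← R4 − 7·R1.
R2 ← R2 / (4).
R1 ← R1 − 1·R2.
R3 ← R3 − 1·R2.
R4 ← R4 + 1·R2.
R3 ← R3 / (-25/8).
R1 ← R1 − 7/8·R3.
R2 ← R2 + 11/8·R3.
R4 ← R4 − 25/8·R3.
Rank is 3 with 4 unknowns, leaving u free.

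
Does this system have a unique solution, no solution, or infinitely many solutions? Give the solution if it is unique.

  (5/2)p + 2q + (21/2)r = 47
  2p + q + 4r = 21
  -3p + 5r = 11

Row-reduce:
R1 ← R1 / (5/2).
R2 ← R2 − 2·R1.
R3 ← R3 + 3·R1.
R2 ← R2 / (-3/5).
R1 ← R1 − 4/5·R2.
R3 ← R3 − 12/5·R2.
Row 3 reduces to 0 = 1, a contradiction. The system is inconsistent.

no solution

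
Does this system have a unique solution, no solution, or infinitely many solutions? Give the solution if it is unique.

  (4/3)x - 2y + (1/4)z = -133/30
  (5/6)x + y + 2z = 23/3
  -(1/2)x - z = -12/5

Row-reduce the augmented matrix:
R1 ← R1 / (4/3).
R2 ← R2 − 5/6·R1.
R3 ← R3 + 1/2·R1.
R2 ← R2 / (9/4).
R1 ← R1 + 3/2·R2.
R3 ← R3 + 3/4·R2.
R3 ← R3 / (-7/24).
R1 ← R1 − 17/12·R3.
R2 ← R2 − 59/72·R3.
Reading off the reduced rows gives x = 4/5, y = 3, z = 2.

x = 4/5, y = 3, z = 2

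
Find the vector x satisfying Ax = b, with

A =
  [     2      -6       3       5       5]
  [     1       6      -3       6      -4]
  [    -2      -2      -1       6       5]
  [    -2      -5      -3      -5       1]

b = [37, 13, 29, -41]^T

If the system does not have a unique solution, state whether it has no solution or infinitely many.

Row-reduce:
R1 ← R1 / (2).
R2 ← R2 − 1·R1.
R3 ← R3 + 2·R1.
R4 ← R4 + 2·R1.
R2 ← R2 / (9).
R1 ← R1 + 3·R2.
R3 ← R3 + 8·R2.
R4 ← R4 + 11·R2.
R3 ← R3 / (-2).
R2 ← R2 + 1/2·R3.
R4 ← R4 + 11/2·R3.
R4 ← R4 / (-1243/36).
R1 ← R1 − 11/3·R4.
R2 ← R2 + 113/36·R4.
R3 ← R3 + 127/18·R4.
Rank is 4 with 5 unknowns, leaving x_5 free.

infinitely many solutions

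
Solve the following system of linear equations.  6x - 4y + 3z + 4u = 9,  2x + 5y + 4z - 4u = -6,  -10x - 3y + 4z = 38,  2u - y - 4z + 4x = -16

infinitely many solutions

Row-reduce:
R1 ← R1 / (6).
R2 ← R2 − 2·R1.
R3 ← R3 + 10·R1.
R4 ← R4 − 4·R1.
R2 ← R2 / (19/3).
R1 ← R1 + 2/3·R2.
R3 ← R3 + 29/3·R2.
R4 ← R4 − 5/3·R2.
R3 ← R3 / (258/19).
R1 ← R1 − 31/38·R3.
R2 ← R2 − 9/19·R3.
R4 ← R4 + 129/19·R3.
Rank is 3 with 4 unknowns, leaving u free.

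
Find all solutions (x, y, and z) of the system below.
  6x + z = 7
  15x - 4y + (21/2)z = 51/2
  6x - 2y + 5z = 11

Row-reduce:
R1 ← R1 / (6).
R2 ← R2 − 15·R1.
R3 ← R3 − 6·R1.
R2 ← R2 / (-4).
R3 ← R3 + 2·R2.
Rank is 2 with 3 unknowns, leaving z free.

infinitely many solutions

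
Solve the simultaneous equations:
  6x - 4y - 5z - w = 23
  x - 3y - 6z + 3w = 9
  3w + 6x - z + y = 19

Row-reduce:
R1 ← R1 / (6).
R2 ← R2 − 1·R1.
R3 ← R3 − 6·R1.
R2 ← R2 / (-7/3).
R1 ← R1 + 2/3·R2.
R3 ← R3 − 5·R2.
R3 ← R3 / (-99/14).
R1 ← R1 − 9/14·R3.
R2 ← R2 − 31/14·R3.
Rank is 3 with 4 unknowns, leaving w free.

infinitely many solutions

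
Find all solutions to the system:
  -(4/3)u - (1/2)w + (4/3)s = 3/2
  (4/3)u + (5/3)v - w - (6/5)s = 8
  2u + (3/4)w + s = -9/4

infinitely many solutions

Row-reduce:
R1 ← R1 / (-4/3).
R2 ← R2 − 4/3·R1.
R3 ← R3 − 2·R1.
R2 ← R2 / (5/3).
R3 ← R3 / (3).
R1 ← R1 + 1·R3.
R2 ← R2 − 2/25·R3.
Rank is 3 with 4 unknowns, leaving w free.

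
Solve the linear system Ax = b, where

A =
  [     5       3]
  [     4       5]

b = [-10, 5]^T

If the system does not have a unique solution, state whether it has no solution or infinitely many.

x_1 = -5, x_2 = 5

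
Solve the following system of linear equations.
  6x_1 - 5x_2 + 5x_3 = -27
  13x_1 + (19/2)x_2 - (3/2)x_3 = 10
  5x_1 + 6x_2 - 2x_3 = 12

no solution

Row-reduce:
R1 ← R1 / (6).
R2 ← R2 − 13·R1.
R3 ← R3 − 5·R1.
R2 ← R2 / (61/3).
R1 ← R1 + 5/6·R2.
R3 ← R3 − 61/6·R2.
Row 3 reduces to 0 = 1/4, a contradiction. The system is inconsistent.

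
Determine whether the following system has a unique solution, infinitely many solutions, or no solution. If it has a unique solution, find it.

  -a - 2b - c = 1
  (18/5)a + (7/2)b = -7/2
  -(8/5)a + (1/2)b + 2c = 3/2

Row-reduce:
R1 ← R1 / (-1).
R2 ← R2 − 18/5·R1.
R3 ← R3 + 8/5·R1.
R2 ← R2 / (-37/10).
R1 ← R1 − 2·R2.
R3 ← R3 − 37/10·R2.
Rank is 2 with 3 unknowns, leaving c free.

infinitely many solutions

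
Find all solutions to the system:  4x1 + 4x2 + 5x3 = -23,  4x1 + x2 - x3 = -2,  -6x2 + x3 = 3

Row-reduce the augmented matrix:
R1 ← R1 / (4).
R2 ← R2 − 4·R1.
R2 ← R2 / (-3).
R1 ← R1 − 1·R2.
R3 ← R3 + 6·R2.
R3 ← R3 / (13).
R1 ← R1 + 3/4·R3.
R2 ← R2 − 2·R3.
Reading off the reduced rows gives x1 = -1, x2 = -1, x3 = -3.

x1 = -1, x2 = -1, x3 = -3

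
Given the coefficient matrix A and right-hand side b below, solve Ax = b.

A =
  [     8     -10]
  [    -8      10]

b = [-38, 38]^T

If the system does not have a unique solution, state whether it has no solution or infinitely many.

infinitely many solutions

Row-reduce:
R1 ← R1 / (8).
R2 ← R2 + 8·R1.
Rank is 1 with 2 unknowns, leaving x_2 free.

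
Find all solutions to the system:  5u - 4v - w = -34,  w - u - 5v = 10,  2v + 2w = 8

u = -6, v = 0, w = 4

Row-reduce the augmented matrix:
R1 ← R1 / (5).
R2 ← R2 + 1·R1.
R2 ← R2 / (-29/5).
R1 ← R1 + 4/5·R2.
R3 ← R3 − 2·R2.
R3 ← R3 / (66/29).
R1 ← R1 + 9/29·R3.
R2 ← R2 + 4/29·R3.
Reading off the reduced rows gives u = -6, v = 0, w = 4.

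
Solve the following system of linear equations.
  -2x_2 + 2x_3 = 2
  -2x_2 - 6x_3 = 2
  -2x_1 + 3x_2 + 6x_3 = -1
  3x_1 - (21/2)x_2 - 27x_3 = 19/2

no solution

Row-reduce:
Swap R1 and R3.
R1 ← R1 / (-2).
R4 ← R4 − 3·R1.
R2 ← R2 / (-2).
R1 ← R1 + 3/2·R2.
R3 ← R3 + 2·R2.
R4 ← R4 + 6·R2.
R3 ← R3 / (8).
R1 ← R1 − 3/2·R3.
R2 ← R2 − 3·R3.
Row 4 reduces to 0 = 2, a contradiction. The system is inconsistent.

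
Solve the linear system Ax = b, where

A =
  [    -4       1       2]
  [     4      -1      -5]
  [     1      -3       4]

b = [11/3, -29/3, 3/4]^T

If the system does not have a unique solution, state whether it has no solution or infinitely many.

x_1 = 3/4, x_2 = 8/3, x_3 = 2

Row-reduce the augmented matrix:
R1 ← R1 / (-4).
R2 ← R2 − 4·R1.
R3 ← R3 − 1·R1.
Swap R2 and R3.
R2 ← R2 / (-11/4).
R1 ← R1 + 1/4·R2.
R3 ← R3 / (-3).
R1 ← R1 + 10/11·R3.
R2 ← R2 + 18/11·R3.
Reading off the reduced rows gives x_1 = 3/4, x_2 = 8/3, x_3 = 2.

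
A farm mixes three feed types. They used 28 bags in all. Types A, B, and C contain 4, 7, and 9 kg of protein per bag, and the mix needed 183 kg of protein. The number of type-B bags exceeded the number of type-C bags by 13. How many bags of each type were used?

Let a = type-A bags, b = type-B bags, c = type-C bags.
  a + b + c = 28
  9c + 7b + 4a = 183
  -c + b = 13
Row-reduce the augmented matrix:
R2 ← R2 − 4·R1.
R2 ← R2 / (3).
R1 ← R1 − 1·R2.
R3 ← R3 − 1·R2.
R3 ← R3 / (-8/3).
R1 ← R1 + 2/3·R3.
R2 ← R2 − 5/3·R3.
Reading off the reduced rows gives a = 7, b = 17, c = 4.

type-A bags: 7, type-B bags: 17, type-C bags: 4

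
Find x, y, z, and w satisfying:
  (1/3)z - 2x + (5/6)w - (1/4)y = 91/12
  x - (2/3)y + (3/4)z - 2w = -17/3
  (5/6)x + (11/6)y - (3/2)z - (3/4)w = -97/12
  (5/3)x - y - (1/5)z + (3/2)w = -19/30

x = -2, y = 1, z = 4, w = 3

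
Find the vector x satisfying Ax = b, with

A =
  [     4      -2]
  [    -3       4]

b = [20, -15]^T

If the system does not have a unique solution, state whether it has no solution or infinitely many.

Row-reduce the augmented matrix:
R1 ← R1 / (4).
R2 ← R2 + 3·R1.
R2 ← R2 / (5/2).
R1 ← R1 + 1/2·R2.
Reading off the reduced rows gives x_1 = 5, x_2 = 0.

x_1 = 5, x_2 = 0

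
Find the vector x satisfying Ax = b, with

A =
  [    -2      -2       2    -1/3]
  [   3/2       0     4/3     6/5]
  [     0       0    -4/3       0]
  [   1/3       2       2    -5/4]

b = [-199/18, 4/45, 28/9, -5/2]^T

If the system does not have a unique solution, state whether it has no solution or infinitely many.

x_1 = 0, x_2 = 11/4, x_3 = -7/3, x_4 = 8/3

Row-reduce the augmented matrix:
R1 ← R1 / (-2).
R2 ← R2 − 3/2·R1.
R4 ← R4 − 1/3·R1.
R2 ← R2 / (-3/2).
R1 ← R1 − 1·R2.
R4 ← R4 − 5/3·R2.
R3 ← R3 / (-4/3).
R1 ← R1 − 8/9·R3.
R2 ← R2 + 17/9·R3.
R4 ← R4 − 148/27·R3.
R4 ← R4 / (-1/4).
R1 ← R1 − 4/5·R4.
R2 ← R2 + 19/30·R4.
Reading off the reduced rows gives x_1 = 0, x_2 = 11/4, x_3 = -7/3, x_4 = 8/3.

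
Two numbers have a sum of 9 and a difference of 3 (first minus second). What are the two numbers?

first number: 6, second number: 3

Let x = first number, y = second number.
  x + y = 9
  x - y = 3
From equation 1: x = 9 − y.
Substitute into equation 2 and solve: y = 3.
Then x = 6.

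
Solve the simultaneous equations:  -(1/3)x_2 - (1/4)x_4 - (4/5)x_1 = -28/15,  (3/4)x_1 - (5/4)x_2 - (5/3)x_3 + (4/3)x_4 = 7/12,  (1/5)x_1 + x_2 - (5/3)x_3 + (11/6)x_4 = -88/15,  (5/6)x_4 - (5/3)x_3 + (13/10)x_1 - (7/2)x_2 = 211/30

Row-reduce:
R1 ← R1 / (-4/5).
R2 ← R2 − 3/4·R1.
R3 ← R3 − 1/5·R1.
R4 ← R4 − 13/10·R1.
R2 ← R2 / (-25/16).
R1 ← R1 − 5/12·R2.
R3 ← R3 − 11/12·R2.
R4 ← R4 + 97/24·R2.
R3 ← R3 / (-119/45).
R1 ← R1 + 4/9·R3.
R2 ← R2 − 16/15·R3.
R4 ← R4 − 119/45·R3.
Rank is 3 with 4 unknowns, leaving x_4 free.

infinitely many solutions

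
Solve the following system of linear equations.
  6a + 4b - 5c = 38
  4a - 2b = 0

Row-reduce:
R1 ← R1 / (6).
R2 ← R2 − 4·R1.
R2 ← R2 / (-14/3).
R1 ← R1 − 2/3·R2.
Rank is 2 with 3 unknowns, leaving c free.

infinitely many solutions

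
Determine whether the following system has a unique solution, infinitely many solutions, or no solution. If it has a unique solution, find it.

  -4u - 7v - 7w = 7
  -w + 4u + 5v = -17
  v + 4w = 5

Row-reduce:
R1 ← R1 / (-4).
R2 ← R2 − 4·R1.
R2 ← R2 / (-2).
R1 ← R1 − 7/4·R2.
R3 ← R3 − 1·R2.
Rank is 2 with 3 unknowns, leaving w free.

infinitely many solutions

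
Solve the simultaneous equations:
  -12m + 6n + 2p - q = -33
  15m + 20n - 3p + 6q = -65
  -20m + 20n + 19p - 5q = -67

Row-reduce:
R1 ← R1 / (-12).
R2 ← R2 − 15·R1.
R3 ← R3 + 20·R1.
R2 ← R2 / (55/2).
R1 ← R1 + 1/2·R2.
R3 ← R3 − 10·R2.
R3 ← R3 / (523/33).
R1 ← R1 + 29/165·R3.
R2 ← R2 + 1/55·R3.
Rank is 3 with 4 unknowns, leaving q free.

infinitely many solutions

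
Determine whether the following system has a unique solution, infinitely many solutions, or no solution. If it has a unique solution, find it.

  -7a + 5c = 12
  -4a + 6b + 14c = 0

infinitely many solutions

Row-reduce:
R1 ← R1 / (-7).
R2 ← R2 + 4·R1.
R2 ← R2 / (6).
Rank is 2 with 3 unknowns, leaving c free.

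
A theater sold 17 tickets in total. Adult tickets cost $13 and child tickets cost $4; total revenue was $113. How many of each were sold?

adult tickets: 5, child tickets: 12

Let a = adult tickets, c = child tickets.
  a + c = 17
  13a + 4c = 113
Row-reduce the augmented matrix:
R2 ← R2 − 13·R1.
R2 ← R2 / (-9).
R1 ← R1 − 1·R2.
Reading off the reduced rows gives a = 5, c = 12.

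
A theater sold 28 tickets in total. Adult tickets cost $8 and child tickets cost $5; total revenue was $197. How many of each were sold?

Let a = adult tickets, c = child tickets.
  a + c = 28
  8a + 5c = 197
From equation 1: a = 28 − c.
Substitute into equation 2 and solve: c = 9.
Then a = 19.

adult tickets: 19, child tickets: 9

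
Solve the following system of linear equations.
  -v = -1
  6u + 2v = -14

Row-reduce the augmented matrix:
Swap R1 and R2.
R1 ← R1 / (6).
R2 ← R2 / (-1).
R1 ← R1 − 1/3·R2.
Reading off the reduced rows gives u = -8/3, v = 1.

u = -8/3, v = 1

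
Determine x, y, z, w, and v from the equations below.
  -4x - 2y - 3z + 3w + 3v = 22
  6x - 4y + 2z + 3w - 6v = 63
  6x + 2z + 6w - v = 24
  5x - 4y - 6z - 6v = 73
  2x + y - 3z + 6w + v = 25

x = -1, y = -6, z = -3, w = 5, v = -6

Row-reduce the augmented matrix:
R1 ← R1 / (-4).
R2 ← R2 − 6·R1.
R3 ← R3 − 6·R1.
R4 ← R4 − 5·R1.
R5 ← R5 − 2·R1.
R2 ← R2 / (-7).
R1 ← R1 − 1/2·R2.
R3 ← R3 + 3·R2.
R4 ← R4 + 13/2·R2.
R3 ← R3 / (-10/7).
R1 ← R1 − 4/7·R3.
R2 ← R2 − 5/14·R3.
R4 ← R4 + 52/7·R3.
R5 ← R5 + 9/2·R3.
R4 ← R4 / (-411/10).
R1 ← R1 − 27/10·R4.
R2 ← R2 − 3/4·R4.
R3 ← R3 + 51/10·R4.
R5 ← R5 + 309/20·R4.
R5 ← R5 / (-1167/548).
R1 ← R1 + 92/137·R5.
R2 ← R2 − 461/548·R5.
R3 ← R3 + 33/274·R5.
R4 ← R4 − 224/411·R5.
Reading off the reduced rows gives x = -1, y = -6, z = -3, w = 5, v = -6.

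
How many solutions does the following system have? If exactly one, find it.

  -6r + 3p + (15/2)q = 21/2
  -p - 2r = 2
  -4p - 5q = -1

no solution

Row-reduce:
R1 ← R1 / (3).
R2 ← R2 + 1·R1.
R3 ← R3 + 4·R1.
R2 ← R2 / (5/2).
R1 ← R1 − 5/2·R2.
R3 ← R3 − 5·R2.
Row 3 reduces to 0 = 2, a contradiction. The system is inconsistent.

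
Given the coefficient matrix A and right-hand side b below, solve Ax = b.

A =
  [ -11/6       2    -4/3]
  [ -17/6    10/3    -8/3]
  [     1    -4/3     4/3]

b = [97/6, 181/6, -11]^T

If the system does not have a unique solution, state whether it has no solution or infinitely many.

Row-reduce:
R1 ← R1 / (-11/6).
R2 ← R2 + 17/6·R1.
R3 ← R3 − 1·R1.
R2 ← R2 / (8/33).
R1 ← R1 + 12/11·R2.
R3 ← R3 + 8/33·R2.
Row 3 reduces to 0 = 3, a contradiction. The system is inconsistent.

no solution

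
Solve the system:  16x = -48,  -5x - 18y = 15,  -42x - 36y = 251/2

no solution

Row-reduce:
R1 ← R1 / (16).
R2 ← R2 + 5·R1.
R3 ← R3 + 42·R1.
R2 ← R2 / (-18).
R3 ← R3 + 36·R2.
Row 3 reduces to 0 = -1/2, a contradiction. The system is inconsistent.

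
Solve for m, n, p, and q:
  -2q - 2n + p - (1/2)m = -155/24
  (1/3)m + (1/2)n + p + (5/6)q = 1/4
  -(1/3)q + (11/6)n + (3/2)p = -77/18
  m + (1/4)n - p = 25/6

m = 9/4, n = -1/3, p = -2, q = 2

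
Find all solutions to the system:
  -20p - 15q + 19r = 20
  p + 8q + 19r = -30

infinitely many solutions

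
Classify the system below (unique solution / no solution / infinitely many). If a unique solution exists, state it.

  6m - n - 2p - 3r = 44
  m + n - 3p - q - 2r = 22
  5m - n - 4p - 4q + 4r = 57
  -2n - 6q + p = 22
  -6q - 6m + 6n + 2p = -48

Row-reduce the augmented matrix:
R1 ← R1 / (6).
R2 ← R2 − 1·R1.
R3 ← R3 − 5·R1.
R5 ← R5 + 6·R1.
R2 ← R2 / (7/6).
R1 ← R1 + 1/6·R2.
R3 ← R3 + 1/6·R2.
R4 ← R4 + 2·R2.
R5 ← R5 − 5·R2.
R3 ← R3 / (-19/7).
R1 ← R1 + 5/7·R3.
R2 ← R2 + 16/7·R3.
R4 ← R4 + 25/7·R3.
R5 ← R5 − 80/7·R3.
R4 ← R4 / (-43/19).
R1 ← R1 − 18/19·R4.
R2 ← R2 − 50/19·R4.
R3 ← R3 − 29/19·R4.
R5 ← R5 + 364/19·R4.
R5 ← R5 / (5232/43).
R1 ← R1 + 297/43·R5.
R2 ← R2 + 825/43·R5.
R3 ← R3 + 414/43·R5.
R4 ← R4 − 206/43·R5.
Reading off the reduced rows gives m = 4, n = -5, p = -6, q = -3, r = -1.

m = 4, n = -5, p = -6, q = -3, r = -1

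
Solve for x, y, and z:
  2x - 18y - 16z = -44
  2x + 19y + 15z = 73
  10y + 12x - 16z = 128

Row-reduce the augmented matrix:
R1 ← R1 / (2).
R2 ← R2 − 2·R1.
R3 ← R3 − 12·R1.
R2 ← R2 / (37).
R1 ← R1 + 9·R2.
R3 ← R3 − 118·R2.
R3 ← R3 / (-698/37).
R1 ← R1 + 17/37·R3.
R2 ← R2 − 31/37·R3.
Reading off the reduced rows gives x = 6, y = 4, z = -1.

x = 6, y = 4, z = -1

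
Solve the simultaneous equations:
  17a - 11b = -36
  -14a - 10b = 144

a = -6, b = -6

Row-reduce the augmented matrix:
R1 ← R1 / (17).
R2 ← R2 + 14·R1.
R2 ← R2 / (-324/17).
R1 ← R1 + 11/17·R2.
Reading off the reduced rows gives a = -6, b = -6.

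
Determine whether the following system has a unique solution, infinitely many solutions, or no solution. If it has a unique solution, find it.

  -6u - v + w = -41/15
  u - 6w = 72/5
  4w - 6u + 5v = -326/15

u = 2/5, v = -2, w = -7/3

Row-reduce the augmented matrix:
R1 ← R1 / (-6).
R2 ← R2 − 1·R1.
R3 ← R3 + 6·R1.
R2 ← R2 / (-1/6).
R1 ← R1 − 1/6·R2.
R3 ← R3 − 6·R2.
R3 ← R3 / (-207).
R1 ← R1 + 6·R3.
R2 ← R2 − 35·R3.
Reading off the reduced rows gives u = 2/5, v = -2, w = -7/3.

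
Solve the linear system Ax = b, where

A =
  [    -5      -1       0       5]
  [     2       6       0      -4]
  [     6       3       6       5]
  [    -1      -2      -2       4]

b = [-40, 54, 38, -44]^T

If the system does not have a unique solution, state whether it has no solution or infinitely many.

x_1 = 2, x_2 = 5, x_3 = 6, x_4 = -5

Row-reduce the augmented matrix:
R1 ← R1 / (-5).
R2 ← R2 − 2·R1.
R3 ← R3 − 6·R1.
R4 ← R4 + 1·R1.
R2 ← R2 / (28/5).
R1 ← R1 − 1/5·R2.
R3 ← R3 − 9/5·R2.
R4 ← R4 + 9/5·R2.
R3 ← R3 / (6).
R4 ← R4 + 2·R3.
R4 ← R4 / (131/21).
R1 ← R1 + 13/14·R4.
R2 ← R2 + 5/14·R4.
R3 ← R3 − 163/84·R4.
Reading off the reduced rows gives x_1 = 2, x_2 = 5, x_3 = 6, x_4 = -5.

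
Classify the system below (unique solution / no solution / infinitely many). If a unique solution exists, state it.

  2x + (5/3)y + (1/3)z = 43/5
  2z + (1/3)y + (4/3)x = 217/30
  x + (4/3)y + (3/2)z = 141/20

x = 14/5, y = 3/2, z = 3/2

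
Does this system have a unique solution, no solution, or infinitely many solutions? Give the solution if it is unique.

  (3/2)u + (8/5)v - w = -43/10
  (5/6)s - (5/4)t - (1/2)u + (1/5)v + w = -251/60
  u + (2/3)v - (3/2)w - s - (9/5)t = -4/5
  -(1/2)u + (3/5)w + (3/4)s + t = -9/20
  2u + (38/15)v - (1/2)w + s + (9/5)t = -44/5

no solution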